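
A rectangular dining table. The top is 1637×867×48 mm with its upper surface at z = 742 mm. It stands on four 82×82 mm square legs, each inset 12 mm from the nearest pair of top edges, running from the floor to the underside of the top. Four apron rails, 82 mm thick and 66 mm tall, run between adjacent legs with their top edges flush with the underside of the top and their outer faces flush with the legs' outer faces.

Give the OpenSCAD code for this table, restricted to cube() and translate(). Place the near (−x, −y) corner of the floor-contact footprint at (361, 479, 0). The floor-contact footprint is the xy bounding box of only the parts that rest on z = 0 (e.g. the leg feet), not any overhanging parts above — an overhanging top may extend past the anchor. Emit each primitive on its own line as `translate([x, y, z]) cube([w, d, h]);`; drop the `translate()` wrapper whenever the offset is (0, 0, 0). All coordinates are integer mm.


translate([349, 467, 694]) cube([1637, 867, 48]);
translate([361, 479, 0]) cube([82, 82, 694]);
translate([1892, 479, 0]) cube([82, 82, 694]);
translate([361, 1240, 0]) cube([82, 82, 694]);
translate([1892, 1240, 0]) cube([82, 82, 694]);
translate([443, 479, 628]) cube([1449, 82, 66]);
translate([443, 1240, 628]) cube([1449, 82, 66]);
translate([361, 561, 628]) cube([82, 679, 66]);
translate([1892, 561, 628]) cube([82, 679, 66]);


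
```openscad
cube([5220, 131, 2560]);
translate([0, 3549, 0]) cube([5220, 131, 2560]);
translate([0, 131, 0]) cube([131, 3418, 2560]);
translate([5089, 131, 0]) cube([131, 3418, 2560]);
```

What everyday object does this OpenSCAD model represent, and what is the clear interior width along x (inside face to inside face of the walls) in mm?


A house (or room) frame. The interior width is 4958 mm.

Four 2560 mm walls enclosing a rectangle with no floor or roof — a room or house frame. Outside width is 5220 mm and wall thickness is 131 mm, so the interior width is 5220 − 2 × 131 = 4958 mm.


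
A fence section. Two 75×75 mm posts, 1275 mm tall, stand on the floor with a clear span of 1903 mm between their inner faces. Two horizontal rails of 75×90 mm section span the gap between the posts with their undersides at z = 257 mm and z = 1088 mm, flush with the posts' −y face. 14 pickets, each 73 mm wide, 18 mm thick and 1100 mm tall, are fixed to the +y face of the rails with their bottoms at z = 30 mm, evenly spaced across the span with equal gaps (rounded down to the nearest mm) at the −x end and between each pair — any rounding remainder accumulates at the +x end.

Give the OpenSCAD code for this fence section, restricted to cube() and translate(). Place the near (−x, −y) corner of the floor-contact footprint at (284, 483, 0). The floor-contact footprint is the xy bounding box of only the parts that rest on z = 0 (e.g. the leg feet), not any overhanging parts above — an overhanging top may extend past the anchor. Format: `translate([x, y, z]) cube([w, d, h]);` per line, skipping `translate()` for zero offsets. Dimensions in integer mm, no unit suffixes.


translate([284, 483, 0]) cube([75, 75, 1275]);
translate([2262, 483, 0]) cube([75, 75, 1275]);
translate([359, 483, 257]) cube([1903, 75, 90]);
translate([359, 483, 1088]) cube([1903, 75, 90]);
translate([417, 558, 30]) cube([73, 18, 1100]);
translate([548, 558, 30]) cube([73, 18, 1100]);
translate([679, 558, 30]) cube([73, 18, 1100]);
translate([810, 558, 30]) cube([73, 18, 1100]);
translate([941, 558, 30]) cube([73, 18, 1100]);
translate([1072, 558, 30]) cube([73, 18, 1100]);
translate([1203, 558, 30]) cube([73, 18, 1100]);
translate([1334, 558, 30]) cube([73, 18, 1100]);
translate([1465, 558, 30]) cube([73, 18, 1100]);
translate([1596, 558, 30]) cube([73, 18, 1100]);
translate([1727, 558, 30]) cube([73, 18, 1100]);
translate([1858, 558, 30]) cube([73, 18, 1100]);
translate([1989, 558, 30]) cube([73, 18, 1100]);
translate([2120, 558, 30]) cube([73, 18, 1100]);


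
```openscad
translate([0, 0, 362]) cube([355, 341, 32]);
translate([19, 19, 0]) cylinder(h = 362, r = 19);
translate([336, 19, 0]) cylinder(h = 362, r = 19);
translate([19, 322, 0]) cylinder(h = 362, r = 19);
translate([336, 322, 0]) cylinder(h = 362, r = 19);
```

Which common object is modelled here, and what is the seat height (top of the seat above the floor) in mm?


A stool. The seat height is 394 mm.

A 355×341×32 slab at z = 362 on four corner cylinders — a stool. The seat top is 362 + 32 = 394 mm.


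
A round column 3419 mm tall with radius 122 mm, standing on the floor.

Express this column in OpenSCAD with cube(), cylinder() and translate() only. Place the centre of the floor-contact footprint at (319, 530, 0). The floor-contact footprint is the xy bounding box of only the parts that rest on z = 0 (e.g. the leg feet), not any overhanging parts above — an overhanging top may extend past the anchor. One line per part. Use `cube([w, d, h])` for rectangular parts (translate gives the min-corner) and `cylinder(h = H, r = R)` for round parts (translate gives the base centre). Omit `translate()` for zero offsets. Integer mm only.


translate([319, 530, 0]) cylinder(h = 3419, r = 122);


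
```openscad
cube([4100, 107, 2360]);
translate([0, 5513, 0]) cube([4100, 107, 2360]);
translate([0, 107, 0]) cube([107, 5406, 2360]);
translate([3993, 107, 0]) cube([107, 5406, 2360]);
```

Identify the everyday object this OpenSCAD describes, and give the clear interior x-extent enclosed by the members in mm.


A house (or room) frame. The interior width is 3886 mm.

Four 2360 mm walls enclosing a rectangle with no floor or roof — a room or house frame. Outside width is 4100 mm and wall thickness is 107 mm, so the interior width is 4100 − 2 × 107 = 3886 mm.


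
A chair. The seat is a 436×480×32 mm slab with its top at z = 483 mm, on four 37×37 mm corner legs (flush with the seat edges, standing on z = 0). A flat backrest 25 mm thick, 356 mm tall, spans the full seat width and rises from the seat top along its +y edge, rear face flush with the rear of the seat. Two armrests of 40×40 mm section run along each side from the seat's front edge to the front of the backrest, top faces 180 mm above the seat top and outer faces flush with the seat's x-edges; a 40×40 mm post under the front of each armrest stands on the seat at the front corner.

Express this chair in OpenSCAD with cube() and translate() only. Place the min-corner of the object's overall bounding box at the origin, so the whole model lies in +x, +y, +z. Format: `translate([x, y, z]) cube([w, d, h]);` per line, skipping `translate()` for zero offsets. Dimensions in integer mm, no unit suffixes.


// leg_h = 483 - 32 = 451
// arm post h = 180 - 40 = 140
translate([0, 0, 451]) cube([436, 480, 32]);
cube([37, 37, 451]);
translate([399, 0, 0]) cube([37, 37, 451]);
translate([0, 443, 0]) cube([37, 37, 451]);
translate([399, 443, 0]) cube([37, 37, 451]);
translate([0, 455, 483]) cube([436, 25, 356]);
translate([0, 0, 623]) cube([40, 455, 40]);
translate([396, 0, 623]) cube([40, 455, 40]);
translate([0, 0, 483]) cube([40, 40, 140]);
translate([396, 0, 483]) cube([40, 40, 140]);


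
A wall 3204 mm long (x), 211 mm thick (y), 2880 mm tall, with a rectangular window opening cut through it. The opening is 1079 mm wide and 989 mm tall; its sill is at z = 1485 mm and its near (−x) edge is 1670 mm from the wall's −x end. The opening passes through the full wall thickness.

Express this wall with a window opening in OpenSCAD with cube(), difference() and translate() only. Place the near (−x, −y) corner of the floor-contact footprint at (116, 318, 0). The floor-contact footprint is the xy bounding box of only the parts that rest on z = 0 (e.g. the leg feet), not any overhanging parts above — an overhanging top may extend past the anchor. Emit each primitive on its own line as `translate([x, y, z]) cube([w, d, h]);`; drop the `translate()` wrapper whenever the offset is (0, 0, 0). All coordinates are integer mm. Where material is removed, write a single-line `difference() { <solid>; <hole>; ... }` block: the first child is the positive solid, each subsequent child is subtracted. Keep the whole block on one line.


difference() { translate([116, 318, 0]) cube([3204, 211, 2880]); translate([1786, 318, 1485]) cube([1079, 211, 989]); }


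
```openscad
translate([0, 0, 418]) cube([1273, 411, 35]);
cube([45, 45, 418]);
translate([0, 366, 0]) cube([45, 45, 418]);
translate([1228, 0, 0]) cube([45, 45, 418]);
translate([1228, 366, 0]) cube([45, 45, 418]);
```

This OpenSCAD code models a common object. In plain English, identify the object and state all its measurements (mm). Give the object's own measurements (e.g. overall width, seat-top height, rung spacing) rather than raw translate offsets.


A bench: a 1273×411 mm seat slab, 35 mm thick, top at z = 453 mm, on four 45×45 mm square legs flush with the seat corners and standing on z = 0.


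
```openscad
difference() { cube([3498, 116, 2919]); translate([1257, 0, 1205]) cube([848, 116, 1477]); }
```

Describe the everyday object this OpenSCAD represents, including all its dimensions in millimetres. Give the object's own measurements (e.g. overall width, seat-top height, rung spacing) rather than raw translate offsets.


A wall 3498 mm long (x), 116 mm thick (y), 2919 mm tall, with a rectangular window opening cut through it. The opening is 848 mm wide and 1477 mm tall; its sill is at z = 1205 mm and its near (−x) edge is 1257 mm from the wall's −x end. The opening passes through the full wall thickness.


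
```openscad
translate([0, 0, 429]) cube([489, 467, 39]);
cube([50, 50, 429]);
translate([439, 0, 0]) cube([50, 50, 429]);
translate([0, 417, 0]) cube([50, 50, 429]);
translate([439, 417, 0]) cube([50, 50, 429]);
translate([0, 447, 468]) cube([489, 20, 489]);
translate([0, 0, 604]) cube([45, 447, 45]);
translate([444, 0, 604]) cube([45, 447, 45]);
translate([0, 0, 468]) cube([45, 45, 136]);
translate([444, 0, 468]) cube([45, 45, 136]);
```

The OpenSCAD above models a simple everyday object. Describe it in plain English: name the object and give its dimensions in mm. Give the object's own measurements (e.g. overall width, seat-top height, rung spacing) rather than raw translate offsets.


A chair. The seat is a 489×467×39 mm slab with its top at z = 468 mm, on four 50×50 mm corner legs (flush with the seat edges, standing on z = 0). A flat backrest 20 mm thick, 489 mm tall, spans the full seat width and rises from the seat top along its +y edge, rear face flush with the rear of the seat. Two armrests of 45×45 mm section run along each side from the seat's front edge to the front of the backrest, top faces 181 mm above the seat top and outer faces flush with the seat's x-edges; a 45×45 mm post under the front of each armrest stands on the seat at the front corner.


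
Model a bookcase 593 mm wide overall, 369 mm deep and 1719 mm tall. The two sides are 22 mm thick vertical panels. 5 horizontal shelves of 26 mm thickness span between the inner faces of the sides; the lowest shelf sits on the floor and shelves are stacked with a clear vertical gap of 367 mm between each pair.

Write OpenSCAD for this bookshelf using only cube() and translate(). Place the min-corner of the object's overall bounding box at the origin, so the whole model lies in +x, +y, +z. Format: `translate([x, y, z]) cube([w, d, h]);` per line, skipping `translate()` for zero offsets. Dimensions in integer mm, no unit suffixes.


cube([22, 369, 1719]);
translate([571, 0, 0]) cube([22, 369, 1719]);
translate([22, 0, 0]) cube([549, 369, 26]);
translate([22, 0, 393]) cube([549, 369, 26]);
translate([22, 0, 786]) cube([549, 369, 26]);
translate([22, 0, 1179]) cube([549, 369, 26]);
translate([22, 0, 1572]) cube([549, 369, 26]);


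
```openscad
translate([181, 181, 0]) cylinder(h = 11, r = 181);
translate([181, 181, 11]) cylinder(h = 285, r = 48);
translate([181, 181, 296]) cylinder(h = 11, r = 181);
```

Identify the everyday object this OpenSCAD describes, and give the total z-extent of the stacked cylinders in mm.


A spool. The overall height is 307 mm.

Three coaxial cylinders, large–small–large — a spool. Two 11 mm flanges and a 285 mm core give 11 + 285 + 11 = 307 mm.


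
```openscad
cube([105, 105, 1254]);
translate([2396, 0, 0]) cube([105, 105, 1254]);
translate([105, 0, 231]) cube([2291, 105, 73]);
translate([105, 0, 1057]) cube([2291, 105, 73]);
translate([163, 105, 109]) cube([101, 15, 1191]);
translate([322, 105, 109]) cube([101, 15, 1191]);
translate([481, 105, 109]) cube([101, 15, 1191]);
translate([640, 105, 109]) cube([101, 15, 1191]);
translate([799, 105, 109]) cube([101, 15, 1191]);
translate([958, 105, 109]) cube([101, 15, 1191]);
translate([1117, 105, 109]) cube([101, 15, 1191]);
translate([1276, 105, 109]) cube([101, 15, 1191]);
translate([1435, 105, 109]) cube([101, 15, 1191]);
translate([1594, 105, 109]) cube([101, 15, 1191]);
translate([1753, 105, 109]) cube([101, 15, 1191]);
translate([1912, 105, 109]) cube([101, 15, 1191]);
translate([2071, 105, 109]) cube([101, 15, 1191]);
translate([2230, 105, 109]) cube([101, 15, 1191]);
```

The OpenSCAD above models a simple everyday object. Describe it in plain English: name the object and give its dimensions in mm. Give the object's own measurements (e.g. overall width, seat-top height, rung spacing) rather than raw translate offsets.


A fence section. Two 105×105 mm posts, 1254 mm tall, stand on the floor with a clear span of 2291 mm between their inner faces. Two horizontal rails of 105×73 mm section span the gap between the posts with their undersides at z = 231 mm and z = 1057 mm, flush with the posts' −y face. 14 pickets, each 101 mm wide, 15 mm thick and 1191 mm tall, are fixed to the +y face of the rails with their bottoms at z = 109 mm, spaced across the span with a 58 mm gap after the −x post and between neighbouring pickets, with 65 mm left before the +x post.


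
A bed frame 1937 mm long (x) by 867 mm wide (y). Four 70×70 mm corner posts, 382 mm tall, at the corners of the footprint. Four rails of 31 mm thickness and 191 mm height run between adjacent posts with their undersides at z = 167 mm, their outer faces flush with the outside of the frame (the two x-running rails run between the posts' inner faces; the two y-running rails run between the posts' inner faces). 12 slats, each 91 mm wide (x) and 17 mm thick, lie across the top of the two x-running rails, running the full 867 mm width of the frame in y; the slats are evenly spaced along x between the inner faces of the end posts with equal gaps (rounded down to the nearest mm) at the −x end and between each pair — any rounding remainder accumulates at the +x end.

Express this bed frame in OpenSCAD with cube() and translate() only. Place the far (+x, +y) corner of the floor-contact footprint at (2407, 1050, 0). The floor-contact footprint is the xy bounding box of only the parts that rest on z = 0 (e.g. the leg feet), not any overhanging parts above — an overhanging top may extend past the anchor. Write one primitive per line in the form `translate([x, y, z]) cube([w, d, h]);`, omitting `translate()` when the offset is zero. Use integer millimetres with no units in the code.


translate([470, 183, 0]) cube([70, 70, 382]);
translate([470, 980, 0]) cube([70, 70, 382]);
translate([2337, 183, 0]) cube([70, 70, 382]);
translate([2337, 980, 0]) cube([70, 70, 382]);
translate([540, 183, 167]) cube([1797, 31, 191]);
translate([540, 1019, 167]) cube([1797, 31, 191]);
translate([470, 253, 167]) cube([31, 727, 191]);
translate([2376, 253, 167]) cube([31, 727, 191]);
translate([594, 183, 358]) cube([91, 867, 17]);
translate([739, 183, 358]) cube([91, 867, 17]);
translate([884, 183, 358]) cube([91, 867, 17]);
translate([1029, 183, 358]) cube([91, 867, 17]);
translate([1174, 183, 358]) cube([91, 867, 17]);
translate([1319, 183, 358]) cube([91, 867, 17]);
translate([1464, 183, 358]) cube([91, 867, 17]);
translate([1609, 183, 358]) cube([91, 867, 17]);
translate([1754, 183, 358]) cube([91, 867, 17]);
translate([1899, 183, 358]) cube([91, 867, 17]);
translate([2044, 183, 358]) cube([91, 867, 17]);
translate([2189, 183, 358]) cube([91, 867, 17]);


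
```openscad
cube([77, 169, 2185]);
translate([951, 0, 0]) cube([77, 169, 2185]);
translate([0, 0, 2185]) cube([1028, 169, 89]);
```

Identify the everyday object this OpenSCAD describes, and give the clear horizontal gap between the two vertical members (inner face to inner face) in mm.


A door frame. The clear opening width is 874 mm.

Two 2185 mm tall posts with a header on top — a door frame. The left jamb is 77 mm wide at x = 0; the right jamb starts at x = 951. The clear opening is 951 − 77 = 874 mm.


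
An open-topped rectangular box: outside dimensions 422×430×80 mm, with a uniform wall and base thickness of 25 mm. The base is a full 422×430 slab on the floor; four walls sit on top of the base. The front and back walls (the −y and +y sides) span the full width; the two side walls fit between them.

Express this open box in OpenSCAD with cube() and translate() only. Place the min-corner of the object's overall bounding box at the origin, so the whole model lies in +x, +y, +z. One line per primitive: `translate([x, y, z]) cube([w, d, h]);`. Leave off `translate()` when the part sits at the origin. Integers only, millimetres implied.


cube([422, 430, 25]);
translate([0, 0, 25]) cube([422, 25, 55]);
translate([0, 405, 25]) cube([422, 25, 55]);
translate([0, 25, 25]) cube([25, 380, 55]);
translate([397, 25, 25]) cube([25, 380, 55]);


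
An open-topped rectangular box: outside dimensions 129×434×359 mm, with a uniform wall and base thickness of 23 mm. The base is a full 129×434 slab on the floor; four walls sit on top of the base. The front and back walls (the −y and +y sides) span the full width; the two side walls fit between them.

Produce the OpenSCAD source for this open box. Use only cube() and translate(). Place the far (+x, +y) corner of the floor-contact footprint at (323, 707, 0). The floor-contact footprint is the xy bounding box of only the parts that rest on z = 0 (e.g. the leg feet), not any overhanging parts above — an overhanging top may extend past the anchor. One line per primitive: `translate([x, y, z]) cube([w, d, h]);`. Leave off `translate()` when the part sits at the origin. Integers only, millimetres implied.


translate([194, 273, 0]) cube([129, 434, 23]);
translate([194, 273, 23]) cube([129, 23, 336]);
translate([194, 684, 23]) cube([129, 23, 336]);
translate([194, 296, 23]) cube([23, 388, 336]);
translate([300, 296, 23]) cube([23, 388, 336]);


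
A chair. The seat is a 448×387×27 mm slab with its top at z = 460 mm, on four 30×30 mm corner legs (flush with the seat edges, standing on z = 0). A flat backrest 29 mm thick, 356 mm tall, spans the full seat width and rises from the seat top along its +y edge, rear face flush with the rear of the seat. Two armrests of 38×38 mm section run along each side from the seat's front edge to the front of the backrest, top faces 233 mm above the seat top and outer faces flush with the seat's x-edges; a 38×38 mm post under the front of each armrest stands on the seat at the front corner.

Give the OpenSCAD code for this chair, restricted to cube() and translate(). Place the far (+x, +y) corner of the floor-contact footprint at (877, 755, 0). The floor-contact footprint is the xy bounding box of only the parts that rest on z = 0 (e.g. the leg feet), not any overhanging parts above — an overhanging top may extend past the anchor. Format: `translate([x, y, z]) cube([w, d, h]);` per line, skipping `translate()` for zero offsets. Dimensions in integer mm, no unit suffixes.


translate([429, 368, 433]) cube([448, 387, 27]);
translate([429, 368, 0]) cube([30, 30, 433]);
translate([847, 368, 0]) cube([30, 30, 433]);
translate([429, 725, 0]) cube([30, 30, 433]);
translate([847, 725, 0]) cube([30, 30, 433]);
translate([429, 726, 460]) cube([448, 29, 356]);
translate([429, 368, 655]) cube([38, 358, 38]);
translate([839, 368, 655]) cube([38, 358, 38]);
translate([429, 368, 460]) cube([38, 38, 195]);
translate([839, 368, 460]) cube([38, 38, 195]);


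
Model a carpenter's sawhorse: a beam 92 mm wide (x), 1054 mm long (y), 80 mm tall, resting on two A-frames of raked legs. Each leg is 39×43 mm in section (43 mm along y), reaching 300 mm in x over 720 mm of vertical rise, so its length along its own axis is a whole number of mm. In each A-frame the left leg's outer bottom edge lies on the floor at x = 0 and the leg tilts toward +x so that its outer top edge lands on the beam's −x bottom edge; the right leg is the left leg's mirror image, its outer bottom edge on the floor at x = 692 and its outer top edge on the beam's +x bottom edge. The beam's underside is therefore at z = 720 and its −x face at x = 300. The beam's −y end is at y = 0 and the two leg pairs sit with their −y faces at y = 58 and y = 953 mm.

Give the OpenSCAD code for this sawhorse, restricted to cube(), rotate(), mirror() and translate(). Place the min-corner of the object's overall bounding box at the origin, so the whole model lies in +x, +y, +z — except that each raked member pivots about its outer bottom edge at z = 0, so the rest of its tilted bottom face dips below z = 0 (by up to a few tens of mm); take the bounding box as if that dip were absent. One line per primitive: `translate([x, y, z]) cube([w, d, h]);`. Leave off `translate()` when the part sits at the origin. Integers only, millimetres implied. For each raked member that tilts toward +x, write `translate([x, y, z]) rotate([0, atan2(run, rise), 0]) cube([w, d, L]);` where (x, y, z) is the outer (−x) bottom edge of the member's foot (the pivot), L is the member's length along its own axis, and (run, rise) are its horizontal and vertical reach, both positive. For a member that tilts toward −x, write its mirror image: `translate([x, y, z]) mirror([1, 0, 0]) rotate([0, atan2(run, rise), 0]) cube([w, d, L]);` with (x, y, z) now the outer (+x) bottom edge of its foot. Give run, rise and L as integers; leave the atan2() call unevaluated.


translate([300, 0, 720]) cube([92, 1054, 80]);
translate([0, 58, 0]) rotate([0, atan2(300, 720), 0]) cube([39, 43, 780]);
translate([692, 58, 0]) mirror([1, 0, 0]) rotate([0, atan2(300, 720), 0]) cube([39, 43, 780]);
translate([0, 953, 0]) rotate([0, atan2(300, 720), 0]) cube([39, 43, 780]);
translate([692, 953, 0]) mirror([1, 0, 0]) rotate([0, atan2(300, 720), 0]) cube([39, 43, 780]);


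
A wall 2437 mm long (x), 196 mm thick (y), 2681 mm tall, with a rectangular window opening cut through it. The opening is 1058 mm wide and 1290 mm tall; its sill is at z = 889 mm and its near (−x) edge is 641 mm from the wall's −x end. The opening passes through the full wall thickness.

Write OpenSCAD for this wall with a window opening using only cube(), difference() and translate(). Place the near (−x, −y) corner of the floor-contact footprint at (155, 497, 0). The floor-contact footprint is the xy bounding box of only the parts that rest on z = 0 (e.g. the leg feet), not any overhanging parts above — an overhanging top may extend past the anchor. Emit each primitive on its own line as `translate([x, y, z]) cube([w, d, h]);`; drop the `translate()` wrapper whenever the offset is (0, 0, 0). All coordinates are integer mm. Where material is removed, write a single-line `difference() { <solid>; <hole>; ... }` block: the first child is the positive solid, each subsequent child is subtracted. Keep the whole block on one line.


difference() { translate([155, 497, 0]) cube([2437, 196, 2681]); translate([796, 497, 889]) cube([1058, 196, 1290]); }


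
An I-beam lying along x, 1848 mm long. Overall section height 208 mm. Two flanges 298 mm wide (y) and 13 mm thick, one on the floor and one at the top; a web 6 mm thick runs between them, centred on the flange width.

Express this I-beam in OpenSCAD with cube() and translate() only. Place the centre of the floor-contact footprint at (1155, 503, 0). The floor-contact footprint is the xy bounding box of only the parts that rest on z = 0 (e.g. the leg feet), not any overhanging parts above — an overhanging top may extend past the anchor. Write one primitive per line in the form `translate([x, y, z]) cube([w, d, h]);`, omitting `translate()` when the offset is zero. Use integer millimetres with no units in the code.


translate([231, 354, 0]) cube([1848, 298, 13]);
translate([231, 500, 13]) cube([1848, 6, 182]);
translate([231, 354, 195]) cube([1848, 298, 13]);


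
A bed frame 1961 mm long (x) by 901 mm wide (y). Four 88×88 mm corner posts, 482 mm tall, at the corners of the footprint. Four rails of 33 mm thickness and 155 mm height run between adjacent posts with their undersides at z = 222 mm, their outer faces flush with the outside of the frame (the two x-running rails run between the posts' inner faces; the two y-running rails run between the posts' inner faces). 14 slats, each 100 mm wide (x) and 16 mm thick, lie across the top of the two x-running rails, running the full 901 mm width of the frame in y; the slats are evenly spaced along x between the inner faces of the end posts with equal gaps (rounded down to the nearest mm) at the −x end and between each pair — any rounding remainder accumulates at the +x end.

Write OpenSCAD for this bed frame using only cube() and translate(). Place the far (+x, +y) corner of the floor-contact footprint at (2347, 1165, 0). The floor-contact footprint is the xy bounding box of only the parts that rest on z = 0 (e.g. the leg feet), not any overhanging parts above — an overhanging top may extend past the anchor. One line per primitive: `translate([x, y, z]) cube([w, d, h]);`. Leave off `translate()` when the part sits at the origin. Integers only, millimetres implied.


translate([386, 264, 0]) cube([88, 88, 482]);
translate([386, 1077, 0]) cube([88, 88, 482]);
translate([2259, 264, 0]) cube([88, 88, 482]);
translate([2259, 1077, 0]) cube([88, 88, 482]);
translate([474, 264, 222]) cube([1785, 33, 155]);
translate([474, 1132, 222]) cube([1785, 33, 155]);
translate([386, 352, 222]) cube([33, 725, 155]);
translate([2314, 352, 222]) cube([33, 725, 155]);
translate([499, 264, 377]) cube([100, 901, 16]);
translate([624, 264, 377]) cube([100, 901, 16]);
translate([749, 264, 377]) cube([100, 901, 16]);
translate([874, 264, 377]) cube([100, 901, 16]);
translate([999, 264, 377]) cube([100, 901, 16]);
translate([1124, 264, 377]) cube([100, 901, 16]);
translate([1249, 264, 377]) cube([100, 901, 16]);
translate([1374, 264, 377]) cube([100, 901, 16]);
translate([1499, 264, 377]) cube([100, 901, 16]);
translate([1624, 264, 377]) cube([100, 901, 16]);
translate([1749, 264, 377]) cube([100, 901, 16]);
translate([1874, 264, 377]) cube([100, 901, 16]);
translate([1999, 264, 377]) cube([100, 901, 16]);
translate([2124, 264, 377]) cube([100, 901, 16]);


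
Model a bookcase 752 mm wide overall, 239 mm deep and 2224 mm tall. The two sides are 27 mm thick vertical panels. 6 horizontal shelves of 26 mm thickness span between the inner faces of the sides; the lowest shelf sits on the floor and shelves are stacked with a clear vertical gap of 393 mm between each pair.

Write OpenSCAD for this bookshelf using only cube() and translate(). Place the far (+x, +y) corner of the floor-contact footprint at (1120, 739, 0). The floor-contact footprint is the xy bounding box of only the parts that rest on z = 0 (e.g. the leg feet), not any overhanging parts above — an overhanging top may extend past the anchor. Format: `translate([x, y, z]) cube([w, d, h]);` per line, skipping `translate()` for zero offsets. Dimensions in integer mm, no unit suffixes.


translate([368, 500, 0]) cube([27, 239, 2224]);
translate([1093, 500, 0]) cube([27, 239, 2224]);
translate([395, 500, 0]) cube([698, 239, 26]);
translate([395, 500, 419]) cube([698, 239, 26]);
translate([395, 500, 838]) cube([698, 239, 26]);
translate([395, 500, 1257]) cube([698, 239, 26]);
translate([395, 500, 1676]) cube([698, 239, 26]);
translate([395, 500, 2095]) cube([698, 239, 26]);


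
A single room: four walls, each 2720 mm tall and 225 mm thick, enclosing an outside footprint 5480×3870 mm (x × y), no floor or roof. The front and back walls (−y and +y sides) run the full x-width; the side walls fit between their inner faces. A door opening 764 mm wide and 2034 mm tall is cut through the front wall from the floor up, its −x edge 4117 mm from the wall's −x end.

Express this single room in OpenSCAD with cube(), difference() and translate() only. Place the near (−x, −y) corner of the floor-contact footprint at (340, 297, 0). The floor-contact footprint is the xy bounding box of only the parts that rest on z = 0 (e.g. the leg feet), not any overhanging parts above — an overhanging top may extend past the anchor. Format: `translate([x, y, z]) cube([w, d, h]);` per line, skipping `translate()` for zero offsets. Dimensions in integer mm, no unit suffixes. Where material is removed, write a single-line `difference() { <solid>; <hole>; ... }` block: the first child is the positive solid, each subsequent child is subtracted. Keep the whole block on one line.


difference() { translate([340, 297, 0]) cube([5480, 225, 2720]); translate([4457, 297, 0]) cube([764, 225, 2034]); }
translate([340, 3942, 0]) cube([5480, 225, 2720]);
translate([340, 522, 0]) cube([225, 3420, 2720]);
translate([5595, 522, 0]) cube([225, 3420, 2720]);


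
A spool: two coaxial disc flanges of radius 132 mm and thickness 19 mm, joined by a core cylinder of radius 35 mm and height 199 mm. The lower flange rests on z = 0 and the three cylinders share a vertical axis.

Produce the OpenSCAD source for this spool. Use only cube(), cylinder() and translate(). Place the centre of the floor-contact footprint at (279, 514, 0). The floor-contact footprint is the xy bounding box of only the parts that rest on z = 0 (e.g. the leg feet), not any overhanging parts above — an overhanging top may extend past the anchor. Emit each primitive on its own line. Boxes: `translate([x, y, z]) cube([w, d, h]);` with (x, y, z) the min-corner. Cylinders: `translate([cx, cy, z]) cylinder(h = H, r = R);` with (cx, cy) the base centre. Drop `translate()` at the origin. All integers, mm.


translate([279, 514, 0]) cylinder(h = 19, r = 132);
translate([279, 514, 19]) cylinder(h = 199, r = 35);
translate([279, 514, 218]) cylinder(h = 19, r = 132);


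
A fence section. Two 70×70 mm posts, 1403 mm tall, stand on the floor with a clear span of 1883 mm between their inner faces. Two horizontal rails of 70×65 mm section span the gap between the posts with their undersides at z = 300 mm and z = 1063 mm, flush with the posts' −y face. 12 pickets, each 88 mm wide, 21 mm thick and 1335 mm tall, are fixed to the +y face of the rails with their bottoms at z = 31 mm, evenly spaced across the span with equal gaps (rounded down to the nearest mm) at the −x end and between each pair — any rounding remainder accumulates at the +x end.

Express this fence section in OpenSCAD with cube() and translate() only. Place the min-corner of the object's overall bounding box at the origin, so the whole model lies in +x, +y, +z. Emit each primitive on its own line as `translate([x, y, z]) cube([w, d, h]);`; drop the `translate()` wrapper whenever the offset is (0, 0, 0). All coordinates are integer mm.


cube([70, 70, 1403]);
translate([1953, 0, 0]) cube([70, 70, 1403]);
translate([70, 0, 300]) cube([1883, 70, 65]);
translate([70, 0, 1063]) cube([1883, 70, 65]);
translate([133, 70, 31]) cube([88, 21, 1335]);
translate([284, 70, 31]) cube([88, 21, 1335]);
translate([435, 70, 31]) cube([88, 21, 1335]);
translate([586, 70, 31]) cube([88, 21, 1335]);
translate([737, 70, 31]) cube([88, 21, 1335]);
translate([888, 70, 31]) cube([88, 21, 1335]);
translate([1039, 70, 31]) cube([88, 21, 1335]);
translate([1190, 70, 31]) cube([88, 21, 1335]);
translate([1341, 70, 31]) cube([88, 21, 1335]);
translate([1492, 70, 31]) cube([88, 21, 1335]);
translate([1643, 70, 31]) cube([88, 21, 1335]);
translate([1794, 70, 31]) cube([88, 21, 1335]);


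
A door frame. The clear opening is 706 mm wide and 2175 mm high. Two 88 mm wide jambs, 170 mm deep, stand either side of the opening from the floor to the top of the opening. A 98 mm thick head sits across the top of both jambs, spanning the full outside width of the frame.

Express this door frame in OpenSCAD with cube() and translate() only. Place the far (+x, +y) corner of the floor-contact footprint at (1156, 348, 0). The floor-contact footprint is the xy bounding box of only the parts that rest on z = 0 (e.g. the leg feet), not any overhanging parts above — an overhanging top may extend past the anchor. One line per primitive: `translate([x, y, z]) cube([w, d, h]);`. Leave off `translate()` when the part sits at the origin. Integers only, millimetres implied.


translate([274, 178, 0]) cube([88, 170, 2175]);
translate([1068, 178, 0]) cube([88, 170, 2175]);
translate([274, 178, 2175]) cube([882, 170, 98]);


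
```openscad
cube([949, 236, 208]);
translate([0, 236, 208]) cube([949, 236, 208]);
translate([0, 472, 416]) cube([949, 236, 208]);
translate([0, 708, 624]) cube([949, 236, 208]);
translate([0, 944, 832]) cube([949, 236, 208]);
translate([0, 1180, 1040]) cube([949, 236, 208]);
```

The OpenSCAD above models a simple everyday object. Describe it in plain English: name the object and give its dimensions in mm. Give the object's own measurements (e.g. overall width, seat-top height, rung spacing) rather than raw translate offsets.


A straight staircase of 6 solid steps. Each step is 949 mm wide (x), 236 mm deep (y, the going) and 208 mm tall (the rise). The first step rests on the floor; each subsequent step sits one going further in +y and one rise higher in +z, directly behind and above the previous step with no overlap.


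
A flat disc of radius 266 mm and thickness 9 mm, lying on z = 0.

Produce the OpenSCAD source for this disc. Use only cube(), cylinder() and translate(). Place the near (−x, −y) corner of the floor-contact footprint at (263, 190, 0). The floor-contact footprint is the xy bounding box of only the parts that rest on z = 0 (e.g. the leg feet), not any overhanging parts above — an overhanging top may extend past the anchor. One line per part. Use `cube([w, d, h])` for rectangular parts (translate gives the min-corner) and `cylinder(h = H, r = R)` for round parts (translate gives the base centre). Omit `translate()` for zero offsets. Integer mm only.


translate([529, 456, 0]) cylinder(h = 9, r = 266);


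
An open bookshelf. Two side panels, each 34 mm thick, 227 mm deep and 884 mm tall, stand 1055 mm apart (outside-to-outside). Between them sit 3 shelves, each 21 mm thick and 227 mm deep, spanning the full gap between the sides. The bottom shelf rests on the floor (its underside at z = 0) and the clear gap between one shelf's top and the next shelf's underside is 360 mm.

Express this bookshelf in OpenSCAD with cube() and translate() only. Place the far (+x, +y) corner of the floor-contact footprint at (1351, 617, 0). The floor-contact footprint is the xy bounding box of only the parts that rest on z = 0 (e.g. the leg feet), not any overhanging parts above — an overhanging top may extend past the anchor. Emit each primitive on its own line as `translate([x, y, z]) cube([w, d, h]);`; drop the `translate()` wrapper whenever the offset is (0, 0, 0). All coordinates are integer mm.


translate([296, 390, 0]) cube([34, 227, 884]);
translate([1317, 390, 0]) cube([34, 227, 884]);
translate([330, 390, 0]) cube([987, 227, 21]);
translate([330, 390, 381]) cube([987, 227, 21]);
translate([330, 390, 762]) cube([987, 227, 21]);


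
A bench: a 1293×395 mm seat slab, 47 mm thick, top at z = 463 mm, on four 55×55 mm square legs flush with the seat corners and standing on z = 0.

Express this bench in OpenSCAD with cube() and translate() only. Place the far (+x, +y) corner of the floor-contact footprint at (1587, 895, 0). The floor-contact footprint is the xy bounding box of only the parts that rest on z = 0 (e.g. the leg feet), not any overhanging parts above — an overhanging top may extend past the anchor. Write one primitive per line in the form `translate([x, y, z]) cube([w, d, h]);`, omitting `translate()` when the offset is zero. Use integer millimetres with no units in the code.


translate([294, 500, 416]) cube([1293, 395, 47]);
translate([294, 500, 0]) cube([55, 55, 416]);
translate([294, 840, 0]) cube([55, 55, 416]);
translate([1532, 500, 0]) cube([55, 55, 416]);
translate([1532, 840, 0]) cube([55, 55, 416]);


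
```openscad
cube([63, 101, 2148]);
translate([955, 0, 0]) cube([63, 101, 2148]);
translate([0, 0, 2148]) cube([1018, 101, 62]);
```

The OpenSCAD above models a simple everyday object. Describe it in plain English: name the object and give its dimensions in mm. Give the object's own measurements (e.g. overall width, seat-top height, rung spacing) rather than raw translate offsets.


A door frame. The clear opening is 892 mm wide and 2148 mm high. Two 63 mm wide jambs, 101 mm deep, stand either side of the opening from the floor to the top of the opening. A 62 mm thick head sits across the top of both jambs, spanning the full outside width of the frame.


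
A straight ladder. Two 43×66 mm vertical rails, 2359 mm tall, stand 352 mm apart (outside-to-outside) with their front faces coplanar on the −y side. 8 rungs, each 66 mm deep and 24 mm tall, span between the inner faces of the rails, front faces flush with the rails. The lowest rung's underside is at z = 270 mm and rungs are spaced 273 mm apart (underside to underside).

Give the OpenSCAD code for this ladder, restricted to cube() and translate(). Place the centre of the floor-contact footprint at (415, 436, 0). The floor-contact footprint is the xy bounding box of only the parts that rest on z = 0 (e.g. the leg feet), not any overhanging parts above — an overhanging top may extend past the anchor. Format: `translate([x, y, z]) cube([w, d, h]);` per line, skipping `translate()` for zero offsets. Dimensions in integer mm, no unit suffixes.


translate([239, 403, 0]) cube([43, 66, 2359]);
translate([548, 403, 0]) cube([43, 66, 2359]);
translate([282, 403, 270]) cube([266, 66, 24]);
translate([282, 403, 543]) cube([266, 66, 24]);
translate([282, 403, 816]) cube([266, 66, 24]);
translate([282, 403, 1089]) cube([266, 66, 24]);
translate([282, 403, 1362]) cube([266, 66, 24]);
translate([282, 403, 1635]) cube([266, 66, 24]);
translate([282, 403, 1908]) cube([266, 66, 24]);
translate([282, 403, 2181]) cube([266, 66, 24]);


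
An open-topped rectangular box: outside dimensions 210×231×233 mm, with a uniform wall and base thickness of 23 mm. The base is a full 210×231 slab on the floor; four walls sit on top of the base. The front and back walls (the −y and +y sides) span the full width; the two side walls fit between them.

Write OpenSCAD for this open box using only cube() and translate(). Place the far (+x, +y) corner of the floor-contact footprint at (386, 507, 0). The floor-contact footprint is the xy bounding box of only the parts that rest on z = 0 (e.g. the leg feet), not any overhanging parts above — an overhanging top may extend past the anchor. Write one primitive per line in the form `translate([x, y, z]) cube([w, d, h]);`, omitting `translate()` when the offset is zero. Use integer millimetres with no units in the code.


translate([176, 276, 0]) cube([210, 231, 23]);
translate([176, 276, 23]) cube([210, 23, 210]);
translate([176, 484, 23]) cube([210, 23, 210]);
translate([176, 299, 23]) cube([23, 185, 210]);
translate([363, 299, 23]) cube([23, 185, 210]);


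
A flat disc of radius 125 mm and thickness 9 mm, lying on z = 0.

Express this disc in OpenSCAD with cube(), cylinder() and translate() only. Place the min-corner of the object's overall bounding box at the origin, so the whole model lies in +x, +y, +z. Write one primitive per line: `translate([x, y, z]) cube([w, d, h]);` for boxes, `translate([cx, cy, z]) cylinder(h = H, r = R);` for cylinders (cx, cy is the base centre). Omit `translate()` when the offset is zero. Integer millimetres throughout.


translate([125, 125, 0]) cylinder(h = 9, r = 125);


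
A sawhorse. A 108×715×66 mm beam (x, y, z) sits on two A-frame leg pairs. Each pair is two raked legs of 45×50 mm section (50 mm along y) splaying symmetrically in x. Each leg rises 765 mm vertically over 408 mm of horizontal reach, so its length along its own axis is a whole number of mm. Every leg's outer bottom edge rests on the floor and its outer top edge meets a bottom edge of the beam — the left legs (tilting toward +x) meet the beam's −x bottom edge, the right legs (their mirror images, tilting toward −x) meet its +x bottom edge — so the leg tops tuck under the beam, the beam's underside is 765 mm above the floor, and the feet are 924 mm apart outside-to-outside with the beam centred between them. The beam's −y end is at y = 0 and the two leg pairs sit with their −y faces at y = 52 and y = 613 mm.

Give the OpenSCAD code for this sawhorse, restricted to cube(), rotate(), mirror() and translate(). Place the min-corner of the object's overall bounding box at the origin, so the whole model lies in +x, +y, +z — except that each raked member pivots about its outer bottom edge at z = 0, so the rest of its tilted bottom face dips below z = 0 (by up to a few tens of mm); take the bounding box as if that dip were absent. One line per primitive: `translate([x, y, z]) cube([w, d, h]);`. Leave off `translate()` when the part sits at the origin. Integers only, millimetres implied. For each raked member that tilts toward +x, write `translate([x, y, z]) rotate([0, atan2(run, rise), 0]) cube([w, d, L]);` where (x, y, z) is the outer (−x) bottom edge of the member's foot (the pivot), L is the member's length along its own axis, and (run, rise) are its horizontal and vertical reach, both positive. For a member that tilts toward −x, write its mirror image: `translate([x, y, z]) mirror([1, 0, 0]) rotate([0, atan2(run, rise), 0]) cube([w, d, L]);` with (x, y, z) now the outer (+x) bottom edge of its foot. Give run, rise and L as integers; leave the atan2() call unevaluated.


translate([408, 0, 765]) cube([108, 715, 66]);
translate([0, 52, 0]) rotate([0, atan2(408, 765), 0]) cube([45, 50, 867]);
translate([924, 52, 0]) mirror([1, 0, 0]) rotate([0, atan2(408, 765), 0]) cube([45, 50, 867]);
translate([0, 613, 0]) rotate([0, atan2(408, 765), 0]) cube([45, 50, 867]);
translate([924, 613, 0]) mirror([1, 0, 0]) rotate([0, atan2(408, 765), 0]) cube([45, 50, 867]);
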